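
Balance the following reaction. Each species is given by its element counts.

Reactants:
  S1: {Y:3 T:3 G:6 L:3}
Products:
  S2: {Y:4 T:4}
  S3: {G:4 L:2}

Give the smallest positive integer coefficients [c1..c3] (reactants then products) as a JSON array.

Y: 4·3 = 12 | 3·4+6·0 = 12
T: 4·3 = 12 | 3·4+6·0 = 12
G: 4·6 = 24 | 3·0+6·4 = 24
L: 4·3 = 12 | 3·0+6·2 = 12
gcd(4,3,6) = 1

Coefficients: [4, 3, 6]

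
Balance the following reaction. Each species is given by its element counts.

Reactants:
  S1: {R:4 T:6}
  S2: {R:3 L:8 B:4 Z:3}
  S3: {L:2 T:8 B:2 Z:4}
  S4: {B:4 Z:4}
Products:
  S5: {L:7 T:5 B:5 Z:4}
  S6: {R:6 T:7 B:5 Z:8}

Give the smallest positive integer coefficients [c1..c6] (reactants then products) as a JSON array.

Coefficients: [3, 4, 5, 6, 6, 4]

R: 3·4+4·3+5·0+6·0 = 24 | 6·0+4·6 = 24
L: 3·0+4·8+5·2+6·0 = 42 | 6·7+4·0 = 42
T: 3·6+4·0+5·8+6·0 = 58 | 6·5+4·7 = 58
B: 3·0+4·4+5·2+6·4 = 50 | 6·5+4·5 = 50
Z: 3·0+4·3+5·4+6·4 = 56 | 6·4+4·8 = 56
gcd(3,4,5,6,6,4) = 1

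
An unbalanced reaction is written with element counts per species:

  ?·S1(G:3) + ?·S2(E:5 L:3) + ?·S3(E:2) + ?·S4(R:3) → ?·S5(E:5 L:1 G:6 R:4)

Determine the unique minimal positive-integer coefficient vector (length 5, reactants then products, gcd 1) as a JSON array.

Coefficients: [6, 1, 5, 4, 3]

E: 6·0+1·5+5·2+4·0 = 15 | 3·5 = 15
L: 6·0+1·3+5·0+4·0 = 3 | 3·1 = 3
G: 6·3+1·0+5·0+4·0 = 18 | 3·6 = 18
R: 6·0+1·0+5·0+4·3 = 12 | 3·4 = 12
gcd(6,1,5,4,3) = 1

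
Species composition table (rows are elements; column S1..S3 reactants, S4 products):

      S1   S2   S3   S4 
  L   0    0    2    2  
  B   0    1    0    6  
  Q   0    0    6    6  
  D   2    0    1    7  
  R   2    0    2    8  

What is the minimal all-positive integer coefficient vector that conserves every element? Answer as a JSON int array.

Coefficients: [3, 6, 1, 1]

L: 3·0+6·0+1·2 = 2 | 1·2 = 2
B: 3·0+6·1+1·0 = 6 | 1·6 = 6
Q: 3·0+6·0+1·6 = 6 | 1·6 = 6
D: 3·2+6·0+1·1 = 7 | 1·7 = 7
R: 3·2+6·0+1·2 = 8 | 1·8 = 8
gcd(3,6,1,1) = 1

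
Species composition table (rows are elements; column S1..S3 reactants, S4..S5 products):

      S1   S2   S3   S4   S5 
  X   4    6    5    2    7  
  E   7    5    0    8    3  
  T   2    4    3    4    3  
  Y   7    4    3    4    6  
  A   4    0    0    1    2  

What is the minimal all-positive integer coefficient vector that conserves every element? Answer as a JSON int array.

X: 3·4+2·6+3·5 = 39 | 2·2+5·7 = 39
E: 3·7+2·5+3·0 = 31 | 2·8+5·3 = 31
T: 3·2+2·4+3·3 = 23 | 2·4+5·3 = 23
Y: 3·7+2·4+3·3 = 38 | 2·4+5·6 = 38
A: 3·4+2·0+3·0 = 12 | 2·1+5·2 = 12
gcd(3,2,3,2,5) = 1

Coefficients: [3, 2, 3, 2, 5]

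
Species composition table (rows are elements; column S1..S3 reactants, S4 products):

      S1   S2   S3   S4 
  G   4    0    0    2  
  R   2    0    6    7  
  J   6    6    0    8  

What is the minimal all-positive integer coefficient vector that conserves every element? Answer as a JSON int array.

G: 3·4+5·0+6·0 = 12 | 6·2 = 12
R: 3·2+5·0+6·6 = 42 | 6·7 = 42
J: 3·6+5·6+6·0 = 48 | 6·8 = 48
gcd(3,5,6,6) = 1

Coefficients: [3, 5, 6, 6]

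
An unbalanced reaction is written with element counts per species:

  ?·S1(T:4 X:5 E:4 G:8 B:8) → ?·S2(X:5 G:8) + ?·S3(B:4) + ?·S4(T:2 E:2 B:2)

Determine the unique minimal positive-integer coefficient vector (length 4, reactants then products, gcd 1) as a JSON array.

T: 1·4 = 4 | 1·0+1·0+2·2 = 4
X: 1·5 = 5 | 1·5+1·0+2·0 = 5
E: 1·4 = 4 | 1·0+1·0+2·2 = 4
G: 1·8 = 8 | 1·8+1·0+2·0 = 8
B: 1·8 = 8 | 1·0+1·4+2·2 = 8
gcd(1,1,1,2) = 1

Coefficients: [1, 1, 1, 2]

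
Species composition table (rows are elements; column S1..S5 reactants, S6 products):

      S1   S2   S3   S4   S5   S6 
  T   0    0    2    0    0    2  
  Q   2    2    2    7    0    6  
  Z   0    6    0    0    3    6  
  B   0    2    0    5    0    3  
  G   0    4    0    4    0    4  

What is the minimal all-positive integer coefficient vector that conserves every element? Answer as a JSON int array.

T: 1·0+4·0+6·2+2·0+4·0 = 12 | 6·2 = 12
Q: 1·2+4·2+6·2+2·7+4·0 = 36 | 6·6 = 36
Z: 1·0+4·6+6·0+2·0+4·3 = 36 | 6·6 = 36
B: 1·0+4·2+6·0+2·5+4·0 = 18 | 6·3 = 18
G: 1·0+4·4+6·0+2·4+4·0 = 24 | 6·4 = 24
gcd(1,4,6,2,4,6) = 1

Coefficients: [1, 4, 6, 2, 4, 6]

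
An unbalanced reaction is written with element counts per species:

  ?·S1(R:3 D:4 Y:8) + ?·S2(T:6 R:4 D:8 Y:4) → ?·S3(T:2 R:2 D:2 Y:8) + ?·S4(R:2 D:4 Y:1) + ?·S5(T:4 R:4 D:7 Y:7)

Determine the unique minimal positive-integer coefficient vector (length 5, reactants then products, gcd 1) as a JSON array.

Coefficients: [6, 3, 5, 6, 2]

T: 6·0+3·6 = 18 | 5·2+6·0+2·4 = 18
R: 6·3+3·4 = 30 | 5·2+6·2+2·4 = 30
D: 6·4+3·8 = 48 | 5·2+6·4+2·7 = 48
Y: 6·8+3·4 = 60 | 5·8+6·1+2·7 = 60
gcd(6,3,5,6,2) = 1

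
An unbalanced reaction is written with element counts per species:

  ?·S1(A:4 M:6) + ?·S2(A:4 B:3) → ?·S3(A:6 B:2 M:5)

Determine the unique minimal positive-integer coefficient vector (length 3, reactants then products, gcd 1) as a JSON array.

A: 5·4+4·4 = 36 | 6·6 = 36
B: 5·0+4·3 = 12 | 6·2 = 12
M: 5·6+4·0 = 30 | 6·5 = 30
gcd(5,4,6) = 1

Coefficients: [5, 4, 6]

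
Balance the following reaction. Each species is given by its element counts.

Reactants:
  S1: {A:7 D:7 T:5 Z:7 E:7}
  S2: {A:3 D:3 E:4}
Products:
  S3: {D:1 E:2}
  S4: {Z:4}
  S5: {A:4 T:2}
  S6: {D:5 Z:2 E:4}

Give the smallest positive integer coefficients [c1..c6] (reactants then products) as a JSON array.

Coefficients: [2, 2, 5, 2, 5, 3]

A: 2·7+2·3 = 20 | 5·0+2·0+5·4+3·0 = 20
D: 2·7+2·3 = 20 | 5·1+2·0+5·0+3·5 = 20
T: 2·5+2·0 = 10 | 5·0+2·0+5·2+3·0 = 10
Z: 2·7+2·0 = 14 | 5·0+2·4+5·0+3·2 = 14
E: 2·7+2·4 = 22 | 5·2+2·0+5·0+3·4 = 22
gcd(2,2,5,2,5,3) = 1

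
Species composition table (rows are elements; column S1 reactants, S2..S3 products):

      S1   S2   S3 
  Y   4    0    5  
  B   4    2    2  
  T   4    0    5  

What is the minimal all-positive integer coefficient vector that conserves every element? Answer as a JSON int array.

Y: 5·4 = 20 | 6·0+4·5 = 20
B: 5·4 = 20 | 6·2+4·2 = 20
T: 5·4 = 20 | 6·0+4·5 = 20
gcd(5,6,4) = 1

Coefficients: [5, 6, 4]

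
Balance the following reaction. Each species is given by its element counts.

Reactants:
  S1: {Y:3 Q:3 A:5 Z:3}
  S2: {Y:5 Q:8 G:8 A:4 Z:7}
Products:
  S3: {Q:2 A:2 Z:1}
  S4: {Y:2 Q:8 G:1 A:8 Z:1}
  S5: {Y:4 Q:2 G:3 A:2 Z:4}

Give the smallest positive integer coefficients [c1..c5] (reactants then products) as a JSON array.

Y: 4·3+2·5 = 22 | 5·0+1·2+5·4 = 22
Q: 4·3+2·8 = 28 | 5·2+1·8+5·2 = 28
G: 4·0+2·8 = 16 | 5·0+1·1+5·3 = 16
A: 4·5+2·4 = 28 | 5·2+1·8+5·2 = 28
Z: 4·3+2·7 = 26 | 5·1+1·1+5·4 = 26
gcd(4,2,5,1,5) = 1

Coefficients: [4, 2, 5, 1, 5]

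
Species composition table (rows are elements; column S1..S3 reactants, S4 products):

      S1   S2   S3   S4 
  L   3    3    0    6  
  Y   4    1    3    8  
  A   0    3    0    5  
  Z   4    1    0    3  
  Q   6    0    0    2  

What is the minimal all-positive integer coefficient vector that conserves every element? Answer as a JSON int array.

Coefficients: [1, 5, 5, 3]

L: 1·3+5·3+5·0 = 18 | 3·6 = 18
Y: 1·4+5·1+5·3 = 24 | 3·8 = 24
A: 1·0+5·3+5·0 = 15 | 3·5 = 15
Z: 1·4+5·1+5·0 = 9 | 3·3 = 9
Q: 1·6+5·0+5·0 = 6 | 3·2 = 6
gcd(1,5,5,3) = 1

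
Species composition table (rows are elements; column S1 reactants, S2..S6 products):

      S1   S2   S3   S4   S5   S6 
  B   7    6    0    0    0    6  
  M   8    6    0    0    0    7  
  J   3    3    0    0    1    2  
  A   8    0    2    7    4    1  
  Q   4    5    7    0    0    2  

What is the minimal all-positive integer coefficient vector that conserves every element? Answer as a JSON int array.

Coefficients: [6, 1, 1, 4, 3, 6]

B: 6·7 = 42 | 1·6+1·0+4·0+3·0+6·6 = 42
M: 6·8 = 48 | 1·6+1·0+4·0+3·0+6·7 = 48
J: 6·3 = 18 | 1·3+1·0+4·0+3·1+6·2 = 18
A: 6·8 = 48 | 1·0+1·2+4·7+3·4+6·1 = 48
Q: 6·4 = 24 | 1·5+1·7+4·0+3·0+6·2 = 24
gcd(6,1,1,4,3,6) = 1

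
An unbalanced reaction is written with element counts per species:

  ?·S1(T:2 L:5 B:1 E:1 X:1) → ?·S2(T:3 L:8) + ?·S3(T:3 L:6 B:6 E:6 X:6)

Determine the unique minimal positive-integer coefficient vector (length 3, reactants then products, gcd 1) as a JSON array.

T: 6·2 = 12 | 3·3+1·3 = 12
L: 6·5 = 30 | 3·8+1·6 = 30
B: 6·1 = 6 | 3·0+1·6 = 6
E: 6·1 = 6 | 3·0+1·6 = 6
X: 6·1 = 6 | 3·0+1·6 = 6
gcd(6,3,1) = 1

Coefficients: [6, 3, 1]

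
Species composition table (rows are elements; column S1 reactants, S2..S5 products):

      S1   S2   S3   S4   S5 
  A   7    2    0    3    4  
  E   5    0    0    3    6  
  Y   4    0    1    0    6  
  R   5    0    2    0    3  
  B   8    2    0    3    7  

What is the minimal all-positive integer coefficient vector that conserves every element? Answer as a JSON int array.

A: 3·7 = 21 | 4·2+6·0+3·3+1·4 = 21
E: 3·5 = 15 | 4·0+6·0+3·3+1·6 = 15
Y: 3·4 = 12 | 4·0+6·1+3·0+1·6 = 12
R: 3·5 = 15 | 4·0+6·2+3·0+1·3 = 15
B: 3·8 = 24 | 4·2+6·0+3·3+1·7 = 24
gcd(3,4,6,3,1) = 1

Coefficients: [3, 4, 6, 3, 1]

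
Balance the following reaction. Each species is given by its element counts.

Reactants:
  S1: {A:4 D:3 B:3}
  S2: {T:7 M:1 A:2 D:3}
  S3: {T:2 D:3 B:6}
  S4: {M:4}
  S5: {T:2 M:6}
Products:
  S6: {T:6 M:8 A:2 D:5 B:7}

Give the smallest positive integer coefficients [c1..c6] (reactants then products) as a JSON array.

Coefficients: [2, 2, 6, 4, 5, 6]

T: 2·0+2·7+6·2+4·0+5·2 = 36 | 6·6 = 36
M: 2·0+2·1+6·0+4·4+5·6 = 48 | 6·8 = 48
A: 2·4+2·2+6·0+4·0+5·0 = 12 | 6·2 = 12
D: 2·3+2·3+6·3+4·0+5·0 = 30 | 6·5 = 30
B: 2·3+2·0+6·6+4·0+5·0 = 42 | 6·7 = 42
gcd(2,2,6,4,5,6) = 1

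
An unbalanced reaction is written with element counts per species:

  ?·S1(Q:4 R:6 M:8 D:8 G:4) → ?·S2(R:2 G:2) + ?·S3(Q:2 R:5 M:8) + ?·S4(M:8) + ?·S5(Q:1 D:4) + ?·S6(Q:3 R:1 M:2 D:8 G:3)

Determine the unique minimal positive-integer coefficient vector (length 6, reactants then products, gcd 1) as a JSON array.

Q: 6·4 = 24 | 6·0+4·2+1·0+4·1+4·3 = 24
R: 6·6 = 36 | 6·2+4·5+1·0+4·0+4·1 = 36
M: 6·8 = 48 | 6·0+4·8+1·8+4·0+4·2 = 48
D: 6·8 = 48 | 6·0+4·0+1·0+4·4+4·8 = 48
G: 6·4 = 24 | 6·2+4·0+1·0+4·0+4·3 = 24
gcd(6,6,4,1,4,4) = 1

Coefficients: [6, 6, 4, 1, 4, 4]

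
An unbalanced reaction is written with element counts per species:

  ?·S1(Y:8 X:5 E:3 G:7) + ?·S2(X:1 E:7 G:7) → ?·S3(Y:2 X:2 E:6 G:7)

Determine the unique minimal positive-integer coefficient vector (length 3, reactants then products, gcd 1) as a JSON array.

Coefficients: [1, 3, 4]

Y: 1·8+3·0 = 8 | 4·2 = 8
X: 1·5+3·1 = 8 | 4·2 = 8
E: 1·3+3·7 = 24 | 4·6 = 24
G: 1·7+3·7 = 28 | 4·7 = 28
gcd(1,3,4) = 1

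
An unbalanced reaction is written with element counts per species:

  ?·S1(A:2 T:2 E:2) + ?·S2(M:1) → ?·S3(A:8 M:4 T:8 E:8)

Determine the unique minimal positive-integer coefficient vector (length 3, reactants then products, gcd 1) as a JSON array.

A: 4·2+4·0 = 8 | 1·8 = 8
M: 4·0+4·1 = 4 | 1·4 = 4
T: 4·2+4·0 = 8 | 1·8 = 8
E: 4·2+4·0 = 8 | 1·8 = 8
gcd(4,4,1) = 1

Coefficients: [4, 4, 1]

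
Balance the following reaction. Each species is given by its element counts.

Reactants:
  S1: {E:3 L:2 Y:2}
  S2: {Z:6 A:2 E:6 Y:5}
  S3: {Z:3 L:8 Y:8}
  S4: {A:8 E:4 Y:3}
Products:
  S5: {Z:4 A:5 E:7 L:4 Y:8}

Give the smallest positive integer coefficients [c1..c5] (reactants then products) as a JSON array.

Coefficients: [4, 3, 2, 3, 6]

Z: 4·0+3·6+2·3+3·0 = 24 | 6·4 = 24
A: 4·0+3·2+2·0+3·8 = 30 | 6·5 = 30
E: 4·3+3·6+2·0+3·4 = 42 | 6·7 = 42
L: 4·2+3·0+2·8+3·0 = 24 | 6·4 = 24
Y: 4·2+3·5+2·8+3·3 = 48 | 6·8 = 48
gcd(4,3,2,3,6) = 1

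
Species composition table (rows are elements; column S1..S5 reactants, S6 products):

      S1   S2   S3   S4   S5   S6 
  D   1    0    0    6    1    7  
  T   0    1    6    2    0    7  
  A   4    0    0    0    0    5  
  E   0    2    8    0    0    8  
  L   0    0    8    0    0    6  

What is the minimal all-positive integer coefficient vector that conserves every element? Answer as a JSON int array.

D: 5·1+4·0+3·0+3·6+5·1 = 28 | 4·7 = 28
T: 5·0+4·1+3·6+3·2+5·0 = 28 | 4·7 = 28
A: 5·4+4·0+3·0+3·0+5·0 = 20 | 4·5 = 20
E: 5·0+4·2+3·8+3·0+5·0 = 32 | 4·8 = 32
L: 5·0+4·0+3·8+3·0+5·0 = 24 | 4·6 = 24
gcd(5,4,3,3,5,4) = 1

Coefficients: [5, 4, 3, 3, 5, 4]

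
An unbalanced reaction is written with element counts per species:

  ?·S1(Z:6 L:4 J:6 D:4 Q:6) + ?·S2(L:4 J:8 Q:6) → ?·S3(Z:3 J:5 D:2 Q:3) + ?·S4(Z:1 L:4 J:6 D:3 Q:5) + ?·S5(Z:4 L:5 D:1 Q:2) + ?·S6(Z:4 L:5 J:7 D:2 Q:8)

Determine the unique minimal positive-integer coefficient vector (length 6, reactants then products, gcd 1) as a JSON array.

Coefficients: [5, 2, 4, 2, 2, 2]

Z: 5·6+2·0 = 30 | 4·3+2·1+2·4+2·4 = 30
L: 5·4+2·4 = 28 | 4·0+2·4+2·5+2·5 = 28
J: 5·6+2·8 = 46 | 4·5+2·6+2·0+2·7 = 46
D: 5·4+2·0 = 20 | 4·2+2·3+2·1+2·2 = 20
Q: 5·6+2·6 = 42 | 4·3+2·5+2·2+2·8 = 42
gcd(5,2,4,2,2,2) = 1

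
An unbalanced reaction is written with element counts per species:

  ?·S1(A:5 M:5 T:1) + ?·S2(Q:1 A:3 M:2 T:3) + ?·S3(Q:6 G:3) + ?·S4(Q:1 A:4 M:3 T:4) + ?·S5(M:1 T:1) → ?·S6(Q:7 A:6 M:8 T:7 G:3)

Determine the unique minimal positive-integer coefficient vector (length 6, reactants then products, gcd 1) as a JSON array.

Coefficients: [1, 1, 2, 1, 6, 2]

Q: 1·0+1·1+2·6+1·1+6·0 = 14 | 2·7 = 14
A: 1·5+1·3+2·0+1·4+6·0 = 12 | 2·6 = 12
M: 1·5+1·2+2·0+1·3+6·1 = 16 | 2·8 = 16
T: 1·1+1·3+2·0+1·4+6·1 = 14 | 2·7 = 14
G: 1·0+1·0+2·3+1·0+6·0 = 6 | 2·3 = 6
gcd(1,1,2,1,6,2) = 1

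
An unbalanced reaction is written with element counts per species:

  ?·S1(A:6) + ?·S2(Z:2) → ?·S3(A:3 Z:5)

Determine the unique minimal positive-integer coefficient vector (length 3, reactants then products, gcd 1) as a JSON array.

A: 1·6+5·0 = 6 | 2·3 = 6
Z: 1·0+5·2 = 10 | 2·5 = 10
gcd(1,5,2) = 1

Coefficients: [1, 5, 2]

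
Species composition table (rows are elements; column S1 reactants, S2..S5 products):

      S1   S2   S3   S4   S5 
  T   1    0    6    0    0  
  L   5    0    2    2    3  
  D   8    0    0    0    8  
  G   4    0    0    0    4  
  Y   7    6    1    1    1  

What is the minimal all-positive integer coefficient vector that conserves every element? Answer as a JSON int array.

T: 6·1 = 6 | 5·0+1·6+5·0+6·0 = 6
L: 6·5 = 30 | 5·0+1·2+5·2+6·3 = 30
D: 6·8 = 48 | 5·0+1·0+5·0+6·8 = 48
G: 6·4 = 24 | 5·0+1·0+5·0+6·4 = 24
Y: 6·7 = 42 | 5·6+1·1+5·1+6·1 = 42
gcd(6,5,1,5,6) = 1

Coefficients: [6, 5, 1, 5, 6]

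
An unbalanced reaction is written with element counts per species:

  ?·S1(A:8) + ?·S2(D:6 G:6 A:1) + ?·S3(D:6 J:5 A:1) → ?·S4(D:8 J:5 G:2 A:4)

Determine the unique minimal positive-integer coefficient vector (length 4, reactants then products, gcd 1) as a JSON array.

D: 1·0+1·6+3·6 = 24 | 3·8 = 24
J: 1·0+1·0+3·5 = 15 | 3·5 = 15
G: 1·0+1·6+3·0 = 6 | 3·2 = 6
A: 1·8+1·1+3·1 = 12 | 3·4 = 12
gcd(1,1,3,3) = 1

Coefficients: [1, 1, 3, 3]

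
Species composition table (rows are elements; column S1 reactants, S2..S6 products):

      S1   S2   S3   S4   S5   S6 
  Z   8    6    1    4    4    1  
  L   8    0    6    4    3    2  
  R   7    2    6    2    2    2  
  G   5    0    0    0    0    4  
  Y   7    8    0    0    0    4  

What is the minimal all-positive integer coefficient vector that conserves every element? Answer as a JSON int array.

Coefficients: [4, 1, 1, 1, 4, 5]

Z: 4·8 = 32 | 1·6+1·1+1·4+4·4+5·1 = 32
L: 4·8 = 32 | 1·0+1·6+1·4+4·3+5·2 = 32
R: 4·7 = 28 | 1·2+1·6+1·2+4·2+5·2 = 28
G: 4·5 = 20 | 1·0+1·0+1·0+4·0+5·4 = 20
Y: 4·7 = 28 | 1·8+1·0+1·0+4·0+5·4 = 28
gcd(4,1,1,1,4,5) = 1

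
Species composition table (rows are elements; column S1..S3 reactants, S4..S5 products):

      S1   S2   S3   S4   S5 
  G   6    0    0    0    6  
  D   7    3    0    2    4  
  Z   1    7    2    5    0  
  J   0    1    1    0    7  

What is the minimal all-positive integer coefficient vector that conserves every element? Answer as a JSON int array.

Coefficients: [1, 3, 4, 6, 1]

G: 1·6+3·0+4·0 = 6 | 6·0+1·6 = 6
D: 1·7+3·3+4·0 = 16 | 6·2+1·4 = 16
Z: 1·1+3·7+4·2 = 30 | 6·5+1·0 = 30
J: 1·0+3·1+4·1 = 7 | 6·0+1·7 = 7
gcd(1,3,4,6,1) = 1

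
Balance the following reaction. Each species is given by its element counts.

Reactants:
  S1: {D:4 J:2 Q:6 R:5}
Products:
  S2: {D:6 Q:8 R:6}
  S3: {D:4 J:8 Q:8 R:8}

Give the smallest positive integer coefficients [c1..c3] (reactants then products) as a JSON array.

Coefficients: [4, 2, 1]

D: 4·4 = 16 | 2·6+1·4 = 16
J: 4·2 = 8 | 2·0+1·8 = 8
Q: 4·6 = 24 | 2·8+1·8 = 24
R: 4·5 = 20 | 2·6+1·8 = 20
gcd(4,2,1) = 1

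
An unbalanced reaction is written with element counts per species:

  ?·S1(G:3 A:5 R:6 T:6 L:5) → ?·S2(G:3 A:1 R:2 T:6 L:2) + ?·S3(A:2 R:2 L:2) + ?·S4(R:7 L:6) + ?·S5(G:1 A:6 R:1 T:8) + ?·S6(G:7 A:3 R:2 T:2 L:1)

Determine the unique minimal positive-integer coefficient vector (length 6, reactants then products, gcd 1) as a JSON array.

G: 5·3 = 15 | 2·3+4·0+2·0+2·1+1·7 = 15
A: 5·5 = 25 | 2·1+4·2+2·0+2·6+1·3 = 25
R: 5·6 = 30 | 2·2+4·2+2·7+2·1+1·2 = 30
T: 5·6 = 30 | 2·6+4·0+2·0+2·8+1·2 = 30
L: 5·5 = 25 | 2·2+4·2+2·6+2·0+1·1 = 25
gcd(5,2,4,2,2,1) = 1

Coefficients: [5, 2, 4, 2, 2, 1]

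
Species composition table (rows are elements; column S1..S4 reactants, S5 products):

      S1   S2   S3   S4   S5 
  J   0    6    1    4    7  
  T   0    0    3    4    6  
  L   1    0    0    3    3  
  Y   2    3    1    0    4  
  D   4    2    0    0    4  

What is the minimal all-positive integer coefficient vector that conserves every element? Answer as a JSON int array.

J: 3·0+2·6+4·1+3·4 = 28 | 4·7 = 28
T: 3·0+2·0+4·3+3·4 = 24 | 4·6 = 24
L: 3·1+2·0+4·0+3·3 = 12 | 4·3 = 12
Y: 3·2+2·3+4·1+3·0 = 16 | 4·4 = 16
D: 3·4+2·2+4·0+3·0 = 16 | 4·4 = 16
gcd(3,2,4,3,4) = 1

Coefficients: [3, 2, 4, 3, 4]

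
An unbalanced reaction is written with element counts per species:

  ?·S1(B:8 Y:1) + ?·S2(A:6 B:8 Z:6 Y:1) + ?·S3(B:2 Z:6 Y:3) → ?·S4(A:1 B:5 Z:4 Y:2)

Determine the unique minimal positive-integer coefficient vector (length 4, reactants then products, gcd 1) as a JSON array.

A: 2·0+1·6+3·0 = 6 | 6·1 = 6
B: 2·8+1·8+3·2 = 30 | 6·5 = 30
Z: 2·0+1·6+3·6 = 24 | 6·4 = 24
Y: 2·1+1·1+3·3 = 12 | 6·2 = 12
gcd(2,1,3,6) = 1

Coefficients: [2, 1, 3, 6]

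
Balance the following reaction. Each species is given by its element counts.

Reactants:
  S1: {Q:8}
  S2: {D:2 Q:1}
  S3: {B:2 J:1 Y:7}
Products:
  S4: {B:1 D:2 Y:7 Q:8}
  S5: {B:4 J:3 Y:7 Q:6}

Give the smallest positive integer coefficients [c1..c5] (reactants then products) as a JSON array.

B: 5·0+4·0+6·2 = 12 | 4·1+2·4 = 12
D: 5·0+4·2+6·0 = 8 | 4·2+2·0 = 8
J: 5·0+4·0+6·1 = 6 | 4·0+2·3 = 6
Y: 5·0+4·0+6·7 = 42 | 4·7+2·7 = 42
Q: 5·8+4·1+6·0 = 44 | 4·8+2·6 = 44
gcd(5,4,6,4,2) = 1

Coefficients: [5, 4, 6, 4, 2]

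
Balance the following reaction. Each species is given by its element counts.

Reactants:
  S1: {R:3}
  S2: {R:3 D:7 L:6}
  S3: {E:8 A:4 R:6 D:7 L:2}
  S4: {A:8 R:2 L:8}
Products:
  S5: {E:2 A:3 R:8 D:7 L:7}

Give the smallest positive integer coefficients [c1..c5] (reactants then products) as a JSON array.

E: 5·0+3·0+1·8+1·0 = 8 | 4·2 = 8
A: 5·0+3·0+1·4+1·8 = 12 | 4·3 = 12
R: 5·3+3·3+1·6+1·2 = 32 | 4·8 = 32
D: 5·0+3·7+1·7+1·0 = 28 | 4·7 = 28
L: 5·0+3·6+1·2+1·8 = 28 | 4·7 = 28
gcd(5,3,1,1,4) = 1

Coefficients: [5, 3, 1, 1, 4]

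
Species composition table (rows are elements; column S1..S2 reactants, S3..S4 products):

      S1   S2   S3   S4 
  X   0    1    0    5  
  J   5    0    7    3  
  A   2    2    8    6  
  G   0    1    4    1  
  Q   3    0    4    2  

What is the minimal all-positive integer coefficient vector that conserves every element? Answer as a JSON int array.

Coefficients: [2, 5, 1, 1]

X: 2·0+5·1 = 5 | 1·0+1·5 = 5
J: 2·5+5·0 = 10 | 1·7+1·3 = 10
A: 2·2+5·2 = 14 | 1·8+1·6 = 14
G: 2·0+5·1 = 5 | 1·4+1·1 = 5
Q: 2·3+5·0 = 6 | 1·4+1·2 = 6
gcd(2,5,1,1) = 1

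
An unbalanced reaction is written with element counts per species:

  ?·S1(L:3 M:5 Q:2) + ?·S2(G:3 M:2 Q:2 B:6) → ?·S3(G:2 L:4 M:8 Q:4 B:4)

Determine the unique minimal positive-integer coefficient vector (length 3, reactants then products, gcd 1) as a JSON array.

Coefficients: [4, 2, 3]

G: 4·0+2·3 = 6 | 3·2 = 6
L: 4·3+2·0 = 12 | 3·4 = 12
M: 4·5+2·2 = 24 | 3·8 = 24
Q: 4·2+2·2 = 12 | 3·4 = 12
B: 4·0+2·6 = 12 | 3·4 = 12
gcd(4,2,3) = 1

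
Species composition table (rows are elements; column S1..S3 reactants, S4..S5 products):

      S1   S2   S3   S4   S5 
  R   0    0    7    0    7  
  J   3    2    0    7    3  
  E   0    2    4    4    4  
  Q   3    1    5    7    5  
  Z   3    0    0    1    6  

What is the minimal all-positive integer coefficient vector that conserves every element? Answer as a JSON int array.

Coefficients: [5, 6, 2, 3, 2]

R: 5·0+6·0+2·7 = 14 | 3·0+2·7 = 14
J: 5·3+6·2+2·0 = 27 | 3·7+2·3 = 27
E: 5·0+6·2+2·4 = 20 | 3·4+2·4 = 20
Q: 5·3+6·1+2·5 = 31 | 3·7+2·5 = 31
Z: 5·3+6·0+2·0 = 15 | 3·1+2·6 = 15
gcd(5,6,2,3,2) = 1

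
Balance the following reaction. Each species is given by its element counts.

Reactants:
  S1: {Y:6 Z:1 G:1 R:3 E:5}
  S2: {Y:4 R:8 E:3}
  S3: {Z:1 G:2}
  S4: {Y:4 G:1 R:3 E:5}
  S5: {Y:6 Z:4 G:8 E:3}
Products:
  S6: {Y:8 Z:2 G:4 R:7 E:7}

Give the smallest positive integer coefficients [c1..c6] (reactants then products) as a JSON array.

Coefficients: [3, 3, 5, 3, 1, 6]

Y: 3·6+3·4+5·0+3·4+1·6 = 48 | 6·8 = 48
Z: 3·1+3·0+5·1+3·0+1·4 = 12 | 6·2 = 12
G: 3·1+3·0+5·2+3·1+1·8 = 24 | 6·4 = 24
R: 3·3+3·8+5·0+3·3+1·0 = 42 | 6·7 = 42
E: 3·5+3·3+5·0+3·5+1·3 = 42 | 6·7 = 42
gcd(3,3,5,3,1,6) = 1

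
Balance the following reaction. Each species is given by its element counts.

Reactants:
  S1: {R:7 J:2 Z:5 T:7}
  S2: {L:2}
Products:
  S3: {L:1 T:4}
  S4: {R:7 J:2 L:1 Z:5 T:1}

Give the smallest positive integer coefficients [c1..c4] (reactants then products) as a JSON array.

R: 4·7+5·0 = 28 | 6·0+4·7 = 28
J: 4·2+5·0 = 8 | 6·0+4·2 = 8
L: 4·0+5·2 = 10 | 6·1+4·1 = 10
Z: 4·5+5·0 = 20 | 6·0+4·5 = 20
T: 4·7+5·0 = 28 | 6·4+4·1 = 28
gcd(4,5,6,4) = 1

Coefficients: [4, 5, 6, 4]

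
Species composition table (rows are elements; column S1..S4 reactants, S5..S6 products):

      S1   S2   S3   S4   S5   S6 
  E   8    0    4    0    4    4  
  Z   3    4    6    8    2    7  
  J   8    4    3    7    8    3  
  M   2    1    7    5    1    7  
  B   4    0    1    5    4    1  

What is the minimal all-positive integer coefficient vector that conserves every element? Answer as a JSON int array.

Coefficients: [2, 1, 5, 1, 3, 6]

E: 2·8+1·0+5·4+1·0 = 36 | 3·4+6·4 = 36
Z: 2·3+1·4+5·6+1·8 = 48 | 3·2+6·7 = 48
J: 2·8+1·4+5·3+1·7 = 42 | 3·8+6·3 = 42
M: 2·2+1·1+5·7+1·5 = 45 | 3·1+6·7 = 45
B: 2·4+1·0+5·1+1·5 = 18 | 3·4+6·1 = 18
gcd(2,1,5,1,3,6) = 1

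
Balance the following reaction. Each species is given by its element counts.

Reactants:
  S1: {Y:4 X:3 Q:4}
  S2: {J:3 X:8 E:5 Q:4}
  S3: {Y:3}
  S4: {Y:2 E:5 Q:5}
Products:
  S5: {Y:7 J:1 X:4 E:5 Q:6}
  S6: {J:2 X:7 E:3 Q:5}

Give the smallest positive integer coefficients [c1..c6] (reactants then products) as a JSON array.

Y: 5·4+5·0+3·3+3·2 = 35 | 5·7+5·0 = 35
J: 5·0+5·3+3·0+3·0 = 15 | 5·1+5·2 = 15
X: 5·3+5·8+3·0+3·0 = 55 | 5·4+5·7 = 55
E: 5·0+5·5+3·0+3·5 = 40 | 5·5+5·3 = 40
Q: 5·4+5·4+3·0+3·5 = 55 | 5·6+5·5 = 55
gcd(5,5,3,3,5,5) = 1

Coefficients: [5, 5, 3, 3, 5, 5]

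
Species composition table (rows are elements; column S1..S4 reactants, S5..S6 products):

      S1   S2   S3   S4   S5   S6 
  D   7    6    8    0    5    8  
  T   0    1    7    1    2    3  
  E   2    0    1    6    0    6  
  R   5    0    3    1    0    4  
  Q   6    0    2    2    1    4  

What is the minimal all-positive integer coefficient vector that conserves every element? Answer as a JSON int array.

D: 2·7+5·6+2·8+4·0 = 60 | 4·5+5·8 = 60
T: 2·0+5·1+2·7+4·1 = 23 | 4·2+5·3 = 23
E: 2·2+5·0+2·1+4·6 = 30 | 4·0+5·6 = 30
R: 2·5+5·0+2·3+4·1 = 20 | 4·0+5·4 = 20
Q: 2·6+5·0+2·2+4·2 = 24 | 4·1+5·4 = 24
gcd(2,5,2,4,4,5) = 1

Coefficients: [2, 5, 2, 4, 4, 5]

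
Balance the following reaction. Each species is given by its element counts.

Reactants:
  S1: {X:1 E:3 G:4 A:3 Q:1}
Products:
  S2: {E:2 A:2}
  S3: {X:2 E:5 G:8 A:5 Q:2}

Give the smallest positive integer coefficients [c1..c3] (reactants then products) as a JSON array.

X: 4·1 = 4 | 1·0+2·2 = 4
E: 4·3 = 12 | 1·2+2·5 = 12
G: 4·4 = 16 | 1·0+2·8 = 16
A: 4·3 = 12 | 1·2+2·5 = 12
Q: 4·1 = 4 | 1·0+2·2 = 4
gcd(4,1,2) = 1

Coefficients: [4, 1, 2]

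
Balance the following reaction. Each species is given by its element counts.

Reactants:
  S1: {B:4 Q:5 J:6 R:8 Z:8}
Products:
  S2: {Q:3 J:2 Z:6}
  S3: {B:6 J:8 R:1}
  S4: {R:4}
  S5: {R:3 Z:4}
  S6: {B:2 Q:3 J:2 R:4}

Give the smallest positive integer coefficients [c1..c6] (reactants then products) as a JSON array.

Coefficients: [6, 4, 2, 1, 6, 6]

B: 6·4 = 24 | 4·0+2·6+1·0+6·0+6·2 = 24
Q: 6·5 = 30 | 4·3+2·0+1·0+6·0+6·3 = 30
J: 6·6 = 36 | 4·2+2·8+1·0+6·0+6·2 = 36
R: 6·8 = 48 | 4·0+2·1+1·4+6·3+6·4 = 48
Z: 6·8 = 48 | 4·6+2·0+1·0+6·4+6·0 = 48
gcd(6,4,2,1,6,6) = 1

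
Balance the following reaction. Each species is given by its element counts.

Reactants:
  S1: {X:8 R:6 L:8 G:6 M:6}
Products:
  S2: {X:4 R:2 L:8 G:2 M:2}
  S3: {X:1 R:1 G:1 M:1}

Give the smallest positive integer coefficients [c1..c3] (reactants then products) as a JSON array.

X: 1·8 = 8 | 1·4+4·1 = 8
R: 1·6 = 6 | 1·2+4·1 = 6
L: 1·8 = 8 | 1·8+4·0 = 8
G: 1·6 = 6 | 1·2+4·1 = 6
M: 1·6 = 6 | 1·2+4·1 = 6
gcd(1,1,4) = 1

Coefficients: [1, 1, 4]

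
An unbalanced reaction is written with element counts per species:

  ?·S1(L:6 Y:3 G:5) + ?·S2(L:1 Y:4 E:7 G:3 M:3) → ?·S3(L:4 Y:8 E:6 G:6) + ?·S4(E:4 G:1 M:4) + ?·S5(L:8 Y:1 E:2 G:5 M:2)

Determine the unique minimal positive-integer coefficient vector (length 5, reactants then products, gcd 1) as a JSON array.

Coefficients: [3, 6, 4, 4, 1]

L: 3·6+6·1 = 24 | 4·4+4·0+1·8 = 24
Y: 3·3+6·4 = 33 | 4·8+4·0+1·1 = 33
E: 3·0+6·7 = 42 | 4·6+4·4+1·2 = 42
G: 3·5+6·3 = 33 | 4·6+4·1+1·5 = 33
M: 3·0+6·3 = 18 | 4·0+4·4+1·2 = 18
gcd(3,6,4,4,1) = 1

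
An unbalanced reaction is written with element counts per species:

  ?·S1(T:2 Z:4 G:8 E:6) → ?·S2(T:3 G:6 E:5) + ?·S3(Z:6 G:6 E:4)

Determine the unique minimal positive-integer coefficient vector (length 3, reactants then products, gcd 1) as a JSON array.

Coefficients: [3, 2, 2]

T: 3·2 = 6 | 2·3+2·0 = 6
Z: 3·4 = 12 | 2·0+2·6 = 12
G: 3·8 = 24 | 2·6+2·6 = 24
E: 3·6 = 18 | 2·5+2·4 = 18
gcd(3,2,2) = 1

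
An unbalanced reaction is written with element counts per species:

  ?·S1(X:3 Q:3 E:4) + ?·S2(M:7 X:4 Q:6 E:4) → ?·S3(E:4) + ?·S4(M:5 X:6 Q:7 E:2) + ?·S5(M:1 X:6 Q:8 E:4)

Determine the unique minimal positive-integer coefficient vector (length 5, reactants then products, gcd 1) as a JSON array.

Coefficients: [6, 3, 6, 4, 1]

M: 6·0+3·7 = 21 | 6·0+4·5+1·1 = 21
X: 6·3+3·4 = 30 | 6·0+4·6+1·6 = 30
Q: 6·3+3·6 = 36 | 6·0+4·7+1·8 = 36
E: 6·4+3·4 = 36 | 6·4+4·2+1·4 = 36
gcd(6,3,6,4,1) = 1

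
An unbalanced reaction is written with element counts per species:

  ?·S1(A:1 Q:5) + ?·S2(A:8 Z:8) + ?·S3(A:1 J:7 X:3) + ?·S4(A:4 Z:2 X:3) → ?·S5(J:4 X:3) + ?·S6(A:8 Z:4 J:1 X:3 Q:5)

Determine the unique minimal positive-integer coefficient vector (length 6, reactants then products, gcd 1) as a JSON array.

A: 5·1+1·8+3·1+6·4 = 40 | 4·0+5·8 = 40
Z: 5·0+1·8+3·0+6·2 = 20 | 4·0+5·4 = 20
J: 5·0+1·0+3·7+6·0 = 21 | 4·4+5·1 = 21
X: 5·0+1·0+3·3+6·3 = 27 | 4·3+5·3 = 27
Q: 5·5+1·0+3·0+6·0 = 25 | 4·0+5·5 = 25
gcd(5,1,3,6,4,5) = 1

Coefficients: [5, 1, 3, 6, 4, 5]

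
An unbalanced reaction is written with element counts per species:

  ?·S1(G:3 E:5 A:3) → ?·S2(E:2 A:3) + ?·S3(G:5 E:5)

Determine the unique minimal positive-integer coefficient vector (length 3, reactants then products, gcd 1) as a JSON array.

Coefficients: [5, 5, 3]

G: 5·3 = 15 | 5·0+3·5 = 15
E: 5·5 = 25 | 5·2+3·5 = 25
A: 5·3 = 15 | 5·3+3·0 = 15
gcd(5,5,3) = 1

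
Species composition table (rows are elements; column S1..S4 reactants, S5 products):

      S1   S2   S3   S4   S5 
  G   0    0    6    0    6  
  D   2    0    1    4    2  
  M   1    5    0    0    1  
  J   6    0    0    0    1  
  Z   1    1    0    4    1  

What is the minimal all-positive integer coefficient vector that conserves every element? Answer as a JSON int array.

Coefficients: [1, 1, 6, 1, 6]

G: 1·0+1·0+6·6+1·0 = 36 | 6·6 = 36
D: 1·2+1·0+6·1+1·4 = 12 | 6·2 = 12
M: 1·1+1·5+6·0+1·0 = 6 | 6·1 = 6
J: 1·6+1·0+6·0+1·0 = 6 | 6·1 = 6
Z: 1·1+1·1+6·0+1·4 = 6 | 6·1 = 6
gcd(1,1,6,1,6) = 1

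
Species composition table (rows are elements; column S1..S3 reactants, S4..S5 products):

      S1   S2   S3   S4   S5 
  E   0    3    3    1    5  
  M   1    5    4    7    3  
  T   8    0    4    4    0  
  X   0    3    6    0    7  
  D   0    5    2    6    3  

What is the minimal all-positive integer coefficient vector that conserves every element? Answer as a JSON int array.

E: 1·0+5·3+1·3 = 18 | 3·1+3·5 = 18
M: 1·1+5·5+1·4 = 30 | 3·7+3·3 = 30
T: 1·8+5·0+1·4 = 12 | 3·4+3·0 = 12
X: 1·0+5·3+1·6 = 21 | 3·0+3·7 = 21
D: 1·0+5·5+1·2 = 27 | 3·6+3·3 = 27
gcd(1,5,1,3,3) = 1

Coefficients: [1, 5, 1, 3, 3]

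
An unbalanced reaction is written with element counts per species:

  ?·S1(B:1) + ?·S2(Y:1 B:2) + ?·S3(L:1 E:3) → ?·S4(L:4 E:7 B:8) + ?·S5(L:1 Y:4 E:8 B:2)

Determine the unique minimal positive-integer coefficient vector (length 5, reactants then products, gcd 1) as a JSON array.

Coefficients: [2, 4, 5, 1, 1]

L: 2·0+4·0+5·1 = 5 | 1·4+1·1 = 5
Y: 2·0+4·1+5·0 = 4 | 1·0+1·4 = 4
E: 2·0+4·0+5·3 = 15 | 1·7+1·8 = 15
B: 2·1+4·2+5·0 = 10 | 1·8+1·2 = 10
gcd(2,4,5,1,1) = 1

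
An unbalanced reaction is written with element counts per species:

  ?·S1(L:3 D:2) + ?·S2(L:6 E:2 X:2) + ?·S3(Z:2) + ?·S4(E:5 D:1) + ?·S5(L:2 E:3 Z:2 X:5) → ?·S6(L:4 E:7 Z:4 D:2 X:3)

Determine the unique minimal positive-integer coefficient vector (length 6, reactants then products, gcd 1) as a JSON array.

Coefficients: [2, 1, 6, 4, 2, 4]

L: 2·3+1·6+6·0+4·0+2·2 = 16 | 4·4 = 16
E: 2·0+1·2+6·0+4·5+2·3 = 28 | 4·7 = 28
Z: 2·0+1·0+6·2+4·0+2·2 = 16 | 4·4 = 16
D: 2·2+1·0+6·0+4·1+2·0 = 8 | 4·2 = 8
X: 2·0+1·2+6·0+4·0+2·5 = 12 | 4·3 = 12
gcd(2,1,6,4,2,4) = 1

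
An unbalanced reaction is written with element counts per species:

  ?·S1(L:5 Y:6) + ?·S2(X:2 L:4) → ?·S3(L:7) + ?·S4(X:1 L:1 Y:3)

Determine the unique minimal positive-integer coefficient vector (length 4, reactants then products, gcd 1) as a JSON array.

X: 1·0+1·2 = 2 | 1·0+2·1 = 2
L: 1·5+1·4 = 9 | 1·7+2·1 = 9
Y: 1·6+1·0 = 6 | 1·0+2·3 = 6
gcd(1,1,1,2) = 1

Coefficients: [1, 1, 1, 2]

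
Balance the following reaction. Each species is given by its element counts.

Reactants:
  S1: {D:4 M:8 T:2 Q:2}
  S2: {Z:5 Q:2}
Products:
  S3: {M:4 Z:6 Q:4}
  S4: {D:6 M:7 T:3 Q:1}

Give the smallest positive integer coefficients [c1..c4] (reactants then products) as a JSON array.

Coefficients: [6, 6, 5, 4]

D: 6·4+6·0 = 24 | 5·0+4·6 = 24
M: 6·8+6·0 = 48 | 5·4+4·7 = 48
Z: 6·0+6·5 = 30 | 5·6+4·0 = 30
T: 6·2+6·0 = 12 | 5·0+4·3 = 12
Q: 6·2+6·2 = 24 | 5·4+4·1 = 24
gcd(6,6,5,4) = 1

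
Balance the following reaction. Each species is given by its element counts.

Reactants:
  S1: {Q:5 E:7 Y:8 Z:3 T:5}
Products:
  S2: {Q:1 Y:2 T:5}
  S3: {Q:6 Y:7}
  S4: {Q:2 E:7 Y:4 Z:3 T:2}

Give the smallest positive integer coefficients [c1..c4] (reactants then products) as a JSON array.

Q: 5·5 = 25 | 3·1+2·6+5·2 = 25
E: 5·7 = 35 | 3·0+2·0+5·7 = 35
Y: 5·8 = 40 | 3·2+2·7+5·4 = 40
Z: 5·3 = 15 | 3·0+2·0+5·3 = 15
T: 5·5 = 25 | 3·5+2·0+5·2 = 25
gcd(5,3,2,5) = 1

Coefficients: [5, 3, 2, 5]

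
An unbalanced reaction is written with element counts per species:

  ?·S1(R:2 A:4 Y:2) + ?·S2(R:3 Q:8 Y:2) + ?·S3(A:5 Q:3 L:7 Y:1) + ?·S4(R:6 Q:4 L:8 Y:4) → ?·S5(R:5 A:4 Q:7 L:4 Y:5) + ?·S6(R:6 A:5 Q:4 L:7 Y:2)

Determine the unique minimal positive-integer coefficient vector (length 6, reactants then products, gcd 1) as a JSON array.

Coefficients: [6, 4, 2, 3, 6, 2]

R: 6·2+4·3+2·0+3·6 = 42 | 6·5+2·6 = 42
A: 6·4+4·0+2·5+3·0 = 34 | 6·4+2·5 = 34
Q: 6·0+4·8+2·3+3·4 = 50 | 6·7+2·4 = 50
L: 6·0+4·0+2·7+3·8 = 38 | 6·4+2·7 = 38
Y: 6·2+4·2+2·1+3·4 = 34 | 6·5+2·2 = 34
gcd(6,4,2,3,6,2) = 1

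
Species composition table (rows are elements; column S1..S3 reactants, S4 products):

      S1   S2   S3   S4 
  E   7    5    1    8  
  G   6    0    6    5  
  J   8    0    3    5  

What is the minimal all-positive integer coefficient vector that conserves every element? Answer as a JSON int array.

Coefficients: [3, 5, 2, 6]

E: 3·7+5·5+2·1 = 48 | 6·8 = 48
G: 3·6+5·0+2·6 = 30 | 6·5 = 30
J: 3·8+5·0+2·3 = 30 | 6·5 = 30
gcd(3,5,2,6) = 1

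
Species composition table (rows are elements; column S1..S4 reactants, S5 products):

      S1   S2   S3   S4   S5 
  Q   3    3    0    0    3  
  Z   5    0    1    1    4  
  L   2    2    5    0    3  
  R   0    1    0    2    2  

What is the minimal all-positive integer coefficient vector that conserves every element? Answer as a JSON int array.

Coefficients: [3, 2, 1, 4, 5]

Q: 3·3+2·3+1·0+4·0 = 15 | 5·3 = 15
Z: 3·5+2·0+1·1+4·1 = 20 | 5·4 = 20
L: 3·2+2·2+1·5+4·0 = 15 | 5·3 = 15
R: 3·0+2·1+1·0+4·2 = 10 | 5·2 = 10
gcd(3,2,1,4,5) = 1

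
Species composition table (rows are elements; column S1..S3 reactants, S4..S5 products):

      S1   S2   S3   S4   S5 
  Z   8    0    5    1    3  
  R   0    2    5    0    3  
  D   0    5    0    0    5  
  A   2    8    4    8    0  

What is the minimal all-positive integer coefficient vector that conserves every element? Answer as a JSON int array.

Coefficients: [2, 5, 1, 6, 5]

Z: 2·8+5·0+1·5 = 21 | 6·1+5·3 = 21
R: 2·0+5·2+1·5 = 15 | 6·0+5·3 = 15
D: 2·0+5·5+1·0 = 25 | 6·0+5·5 = 25
A: 2·2+5·8+1·4 = 48 | 6·8+5·0 = 48
gcd(2,5,1,6,5) = 1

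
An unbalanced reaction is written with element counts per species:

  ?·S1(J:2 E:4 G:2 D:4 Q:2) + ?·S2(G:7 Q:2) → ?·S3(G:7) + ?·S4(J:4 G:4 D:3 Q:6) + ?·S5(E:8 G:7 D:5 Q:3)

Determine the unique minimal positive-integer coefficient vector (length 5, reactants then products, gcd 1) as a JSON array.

Coefficients: [4, 5, 3, 2, 2]

J: 4·2+5·0 = 8 | 3·0+2·4+2·0 = 8
E: 4·4+5·0 = 16 | 3·0+2·0+2·8 = 16
G: 4·2+5·7 = 43 | 3·7+2·4+2·7 = 43
D: 4·4+5·0 = 16 | 3·0+2·3+2·5 = 16
Q: 4·2+5·2 = 18 | 3·0+2·6+2·3 = 18
gcd(4,5,3,2,2) = 1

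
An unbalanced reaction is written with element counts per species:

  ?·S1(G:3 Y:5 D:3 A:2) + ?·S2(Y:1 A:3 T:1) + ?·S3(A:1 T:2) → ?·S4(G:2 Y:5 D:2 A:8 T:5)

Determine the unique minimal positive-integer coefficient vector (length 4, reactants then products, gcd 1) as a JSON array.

G: 2·3+5·0+5·0 = 6 | 3·2 = 6
Y: 2·5+5·1+5·0 = 15 | 3·5 = 15
D: 2·3+5·0+5·0 = 6 | 3·2 = 6
A: 2·2+5·3+5·1 = 24 | 3·8 = 24
T: 2·0+5·1+5·2 = 15 | 3·5 = 15
gcd(2,5,5,3) = 1

Coefficients: [2, 5, 5, 3]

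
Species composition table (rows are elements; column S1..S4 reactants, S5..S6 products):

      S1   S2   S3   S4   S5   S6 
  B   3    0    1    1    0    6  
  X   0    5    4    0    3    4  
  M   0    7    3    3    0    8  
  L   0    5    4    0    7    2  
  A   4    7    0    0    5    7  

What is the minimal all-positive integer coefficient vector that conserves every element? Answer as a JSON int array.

B: 6·3+2·0+3·1+3·1 = 24 | 2·0+4·6 = 24
X: 6·0+2·5+3·4+3·0 = 22 | 2·3+4·4 = 22
M: 6·0+2·7+3·3+3·3 = 32 | 2·0+4·8 = 32
L: 6·0+2·5+3·4+3·0 = 22 | 2·7+4·2 = 22
A: 6·4+2·7+3·0+3·0 = 38 | 2·5+4·7 = 38
gcd(6,2,3,3,2,4) = 1

Coefficients: [6, 2, 3, 3, 2, 4]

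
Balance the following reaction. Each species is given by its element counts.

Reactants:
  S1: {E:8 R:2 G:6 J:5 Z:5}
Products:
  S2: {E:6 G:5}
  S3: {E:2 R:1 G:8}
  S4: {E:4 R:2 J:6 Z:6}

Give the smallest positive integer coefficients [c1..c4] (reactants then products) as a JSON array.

E: 6·8 = 48 | 4·6+2·2+5·4 = 48
R: 6·2 = 12 | 4·0+2·1+5·2 = 12
G: 6·6 = 36 | 4·5+2·8+5·0 = 36
J: 6·5 = 30 | 4·0+2·0+5·6 = 30
Z: 6·5 = 30 | 4·0+2·0+5·6 = 30
gcd(6,4,2,5) = 1

Coefficients: [6, 4, 2, 5]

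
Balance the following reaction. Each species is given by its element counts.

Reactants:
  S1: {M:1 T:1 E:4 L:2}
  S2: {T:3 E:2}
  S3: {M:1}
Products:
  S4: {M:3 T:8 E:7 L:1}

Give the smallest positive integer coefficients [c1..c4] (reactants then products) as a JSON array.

M: 1·1+5·0+5·1 = 6 | 2·3 = 6
T: 1·1+5·3+5·0 = 16 | 2·8 = 16
E: 1·4+5·2+5·0 = 14 | 2·7 = 14
L: 1·2+5·0+5·0 = 2 | 2·1 = 2
gcd(1,5,5,2) = 1

Coefficients: [1, 5, 5, 2]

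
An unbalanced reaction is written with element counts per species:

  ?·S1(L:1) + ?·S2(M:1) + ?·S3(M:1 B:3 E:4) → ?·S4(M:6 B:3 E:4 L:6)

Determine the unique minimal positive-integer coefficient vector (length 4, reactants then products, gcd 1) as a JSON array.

Coefficients: [6, 5, 1, 1]

M: 6·0+5·1+1·1 = 6 | 1·6 = 6
B: 6·0+5·0+1·3 = 3 | 1·3 = 3
E: 6·0+5·0+1·4 = 4 | 1·4 = 4
L: 6·1+5·0+1·0 = 6 | 1·6 = 6
gcd(6,5,1,1) = 1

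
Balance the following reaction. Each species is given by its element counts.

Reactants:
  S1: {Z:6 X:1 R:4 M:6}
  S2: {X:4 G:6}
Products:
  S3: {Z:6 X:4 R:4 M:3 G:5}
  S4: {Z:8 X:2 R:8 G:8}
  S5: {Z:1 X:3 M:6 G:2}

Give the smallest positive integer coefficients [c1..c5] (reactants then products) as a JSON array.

Coefficients: [6, 6, 4, 1, 4]

Z: 6·6+6·0 = 36 | 4·6+1·8+4·1 = 36
X: 6·1+6·4 = 30 | 4·4+1·2+4·3 = 30
R: 6·4+6·0 = 24 | 4·4+1·8+4·0 = 24
M: 6·6+6·0 = 36 | 4·3+1·0+4·6 = 36
G: 6·0+6·6 = 36 | 4·5+1·8+4·2 = 36
gcd(6,6,4,1,4) = 1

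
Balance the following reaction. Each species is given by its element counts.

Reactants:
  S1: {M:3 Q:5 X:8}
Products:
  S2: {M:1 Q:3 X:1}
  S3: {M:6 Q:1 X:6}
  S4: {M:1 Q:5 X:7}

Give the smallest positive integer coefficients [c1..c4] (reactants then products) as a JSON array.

M: 6·3 = 18 | 1·1+2·6+5·1 = 18
Q: 6·5 = 30 | 1·3+2·1+5·5 = 30
X: 6·8 = 48 | 1·1+2·6+5·7 = 48
gcd(6,1,2,5) = 1

Coefficients: [6, 1, 2, 5]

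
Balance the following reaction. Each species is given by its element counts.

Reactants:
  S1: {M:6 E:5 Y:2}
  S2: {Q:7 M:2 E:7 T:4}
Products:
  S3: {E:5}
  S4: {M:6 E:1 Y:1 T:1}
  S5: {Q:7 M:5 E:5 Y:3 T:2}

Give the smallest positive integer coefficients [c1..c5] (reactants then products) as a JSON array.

Coefficients: [5, 2, 5, 4, 2]

Q: 5·0+2·7 = 14 | 5·0+4·0+2·7 = 14
M: 5·6+2·2 = 34 | 5·0+4·6+2·5 = 34
E: 5·5+2·7 = 39 | 5·5+4·1+2·5 = 39
Y: 5·2+2·0 = 10 | 5·0+4·1+2·3 = 10
T: 5·0+2·4 = 8 | 5·0+4·1+2·2 = 8
gcd(5,2,5,4,2) = 1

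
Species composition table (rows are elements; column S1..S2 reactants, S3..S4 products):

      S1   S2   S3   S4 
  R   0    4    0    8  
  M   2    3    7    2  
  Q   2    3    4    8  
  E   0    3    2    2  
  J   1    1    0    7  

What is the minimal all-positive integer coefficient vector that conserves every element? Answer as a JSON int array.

Coefficients: [5, 2, 2, 1]

R: 5·0+2·4 = 8 | 2·0+1·8 = 8
M: 5·2+2·3 = 16 | 2·7+1·2 = 16
Q: 5·2+2·3 = 16 | 2·4+1·8 = 16
E: 5·0+2·3 = 6 | 2·2+1·2 = 6
J: 5·1+2·1 = 7 | 2·0+1·7 = 7
gcd(5,2,2,1) = 1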